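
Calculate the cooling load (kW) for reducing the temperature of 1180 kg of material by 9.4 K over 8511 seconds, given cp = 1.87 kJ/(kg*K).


Q = m * cp * dT / t
Q = 1180 * 1.87 * 9.4 / 8511
Q = 2.437 kW

2.437


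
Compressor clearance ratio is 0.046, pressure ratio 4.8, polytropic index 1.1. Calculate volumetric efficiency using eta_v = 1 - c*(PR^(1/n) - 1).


PR^(1/n) = 4.8^(1/1.1) = 4.16207801
eta_v = 1 - 0.046 * (4.16207801 - 1)
eta_v = 0.8545

0.8545


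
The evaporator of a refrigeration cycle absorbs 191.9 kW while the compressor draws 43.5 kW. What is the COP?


COP = Q_evap / W
COP = 191.9 / 43.5
COP = 4.411

4.411


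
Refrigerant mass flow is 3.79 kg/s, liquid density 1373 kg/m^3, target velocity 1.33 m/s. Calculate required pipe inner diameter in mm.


A = m_dot / (rho * v) = 3.79 / (1373 * 1.33) = 0.002075472731 m^2
d = sqrt(4*A/pi) * 1000
d = 51.4 mm

51.4


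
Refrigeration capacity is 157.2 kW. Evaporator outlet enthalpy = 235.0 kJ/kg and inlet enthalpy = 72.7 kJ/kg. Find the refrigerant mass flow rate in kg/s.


dh = 235.0 - 72.7 = 162.3 kJ/kg
m_dot = Q / dh = 157.2 / 162.3 = 0.9686 kg/s

0.9686


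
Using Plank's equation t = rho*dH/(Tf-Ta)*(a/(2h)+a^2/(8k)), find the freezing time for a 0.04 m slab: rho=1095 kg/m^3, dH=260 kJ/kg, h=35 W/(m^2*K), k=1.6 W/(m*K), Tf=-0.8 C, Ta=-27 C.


dT = -0.8 - (-27) = 26.2 K
term1 = a/(2h) = 0.04/(2*35) = 0.0005714285714
term2 = a^2/(8k) = 0.04^2/(8*1.6) = 0.000125
t = rho*dH*1000/dT * (term1 + term2)
t = 1095*260*1000/26.2 * (0.0005714285714 + 0.000125)
t = 7568 s

7568


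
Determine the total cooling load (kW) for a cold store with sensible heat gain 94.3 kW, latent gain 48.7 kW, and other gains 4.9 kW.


Q_total = Q_s + Q_l + Q_misc
Q_total = 94.3 + 48.7 + 4.9
Q_total = 147.9 kW

147.9


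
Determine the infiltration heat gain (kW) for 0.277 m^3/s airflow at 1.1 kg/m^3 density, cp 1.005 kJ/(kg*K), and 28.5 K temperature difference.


Q = V_dot * rho * cp * dT
Q = 0.277 * 1.1 * 1.005 * 28.5
Q = 8.727 kW

8.727


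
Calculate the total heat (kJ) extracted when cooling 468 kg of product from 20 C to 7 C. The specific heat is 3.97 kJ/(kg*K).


dT = 20 - (7) = 13 K
Q = m * cp * dT = 468 * 3.97 * 13
Q = 24153 kJ

24153


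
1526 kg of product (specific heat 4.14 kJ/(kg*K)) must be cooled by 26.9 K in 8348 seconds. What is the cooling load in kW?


Q = m * cp * dT / t
Q = 1526 * 4.14 * 26.9 / 8348
Q = 20.358 kW

20.358


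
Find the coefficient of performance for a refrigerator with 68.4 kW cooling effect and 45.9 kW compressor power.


COP = Q_evap / W
COP = 68.4 / 45.9
COP = 1.49

1.49


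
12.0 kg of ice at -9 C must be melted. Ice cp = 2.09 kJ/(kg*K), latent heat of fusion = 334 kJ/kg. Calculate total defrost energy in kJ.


Sensible heat = cp * dT = 2.09 * 9 = 18.81 kJ/kg
Total per kg = 18.81 + 334 = 352.81 kJ/kg
Q = m * total = 12.0 * 352.81
Q = 4233.7 kJ

4233.7


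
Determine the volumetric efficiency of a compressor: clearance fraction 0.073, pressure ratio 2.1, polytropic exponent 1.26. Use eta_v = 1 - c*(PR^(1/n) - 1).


PR^(1/n) = 2.1^(1/1.26) = 1.80189549
eta_v = 1 - 0.073 * (1.80189549 - 1)
eta_v = 0.9415

0.9415


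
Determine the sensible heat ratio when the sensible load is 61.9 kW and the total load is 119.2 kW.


SHR = Q_sensible / Q_total
SHR = 61.9 / 119.2
SHR = 0.519

0.519


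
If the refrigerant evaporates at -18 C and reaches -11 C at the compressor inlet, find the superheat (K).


Superheat = T_suction - T_evap
Superheat = -11 - (-18)
Superheat = 7 K

7


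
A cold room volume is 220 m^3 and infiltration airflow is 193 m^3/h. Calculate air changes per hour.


ACH = flow / volume
ACH = 193 / 220
ACH = 0.877

0.877


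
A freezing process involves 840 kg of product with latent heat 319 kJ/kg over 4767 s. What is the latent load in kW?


Q_lat = m * h_fg / t
Q_lat = 840 * 319 / 4767
Q_lat = 56.21 kW

56.21


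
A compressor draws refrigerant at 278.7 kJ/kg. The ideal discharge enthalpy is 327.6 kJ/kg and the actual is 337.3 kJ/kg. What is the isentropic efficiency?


dh_ideal = 327.6 - 278.7 = 48.9 kJ/kg
dh_actual = 337.3 - 278.7 = 58.6 kJ/kg
eta_s = dh_ideal / dh_actual = 48.9 / 58.6
eta_s = 0.8345

0.8345


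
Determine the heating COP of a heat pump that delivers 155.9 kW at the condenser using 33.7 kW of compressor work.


COP_hp = Q_cond / W
COP_hp = 155.9 / 33.7
COP_hp = 4.626

4.626


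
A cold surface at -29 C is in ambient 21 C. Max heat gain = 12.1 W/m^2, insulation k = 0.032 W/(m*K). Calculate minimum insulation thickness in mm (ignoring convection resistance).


dT = 21 - (-29) = 50 K
thickness = k * dT / q_max * 1000
thickness = 0.032 * 50 / 12.1 * 1000
thickness = 132.2 mm

132.2


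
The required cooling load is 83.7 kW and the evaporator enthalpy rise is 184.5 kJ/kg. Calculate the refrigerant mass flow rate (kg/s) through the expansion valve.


m_dot = Q / dh
m_dot = 83.7 / 184.5
m_dot = 0.4537 kg/s

0.4537


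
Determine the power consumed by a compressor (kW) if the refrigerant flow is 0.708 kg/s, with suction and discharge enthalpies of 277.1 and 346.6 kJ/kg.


dh = 346.6 - 277.1 = 69.5 kJ/kg
W = m_dot * dh = 0.708 * 69.5 = 49.21 kW

49.21


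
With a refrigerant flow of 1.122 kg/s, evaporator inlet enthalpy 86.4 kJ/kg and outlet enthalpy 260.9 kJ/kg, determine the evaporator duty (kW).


dh = 260.9 - 86.4 = 174.5 kJ/kg
Q_evap = m_dot * dh = 1.122 * 174.5
Q_evap = 195.79 kW

195.79


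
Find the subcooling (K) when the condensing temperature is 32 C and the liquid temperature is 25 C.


Subcooling = T_cond - T_liquid
Subcooling = 32 - 25
Subcooling = 7 K

7


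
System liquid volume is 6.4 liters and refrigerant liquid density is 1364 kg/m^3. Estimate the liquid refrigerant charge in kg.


Charge = V * rho / 1000
Charge = 6.4 * 1364 / 1000
Charge = 8.73 kg

8.73


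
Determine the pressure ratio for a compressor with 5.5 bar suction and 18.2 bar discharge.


PR = P_high / P_low
PR = 18.2 / 5.5
PR = 3.309

3.309


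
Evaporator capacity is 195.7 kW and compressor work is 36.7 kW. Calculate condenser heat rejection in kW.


Q_cond = Q_evap + W
Q_cond = 195.7 + 36.7
Q_cond = 232.4 kW

232.4


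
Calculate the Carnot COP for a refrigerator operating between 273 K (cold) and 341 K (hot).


dT = 341 - 273 = 68 K
COP_carnot = T_cold / dT = 273 / 68
COP_carnot = 4.015

4.015


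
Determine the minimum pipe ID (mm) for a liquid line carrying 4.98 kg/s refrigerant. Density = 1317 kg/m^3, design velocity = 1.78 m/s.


A = m_dot / (rho * v) = 4.98 / (1317 * 1.78) = 0.002124337744 m^2
d = sqrt(4*A/pi) * 1000
d = 52.0 mm

52.0


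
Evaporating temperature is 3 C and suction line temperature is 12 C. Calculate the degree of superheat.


Superheat = T_suction - T_evap
Superheat = 12 - (3)
Superheat = 9 K

9


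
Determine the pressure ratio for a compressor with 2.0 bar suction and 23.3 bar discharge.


PR = P_high / P_low
PR = 23.3 / 2.0
PR = 11.65

11.65


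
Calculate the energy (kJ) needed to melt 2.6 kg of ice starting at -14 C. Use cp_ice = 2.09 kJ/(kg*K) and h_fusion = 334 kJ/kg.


Sensible heat = cp * dT = 2.09 * 14 = 29.26 kJ/kg
Total per kg = 29.26 + 334 = 363.26 kJ/kg
Q = m * total = 2.6 * 363.26
Q = 944.5 kJ

944.5


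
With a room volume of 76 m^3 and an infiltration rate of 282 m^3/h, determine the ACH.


ACH = flow / volume
ACH = 282 / 76
ACH = 3.711

3.711


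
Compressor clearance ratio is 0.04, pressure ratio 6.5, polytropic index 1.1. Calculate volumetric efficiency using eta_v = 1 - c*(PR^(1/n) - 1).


PR^(1/n) = 6.5^(1/1.1) = 5.48292294
eta_v = 1 - 0.04 * (5.48292294 - 1)
eta_v = 0.8207

0.8207


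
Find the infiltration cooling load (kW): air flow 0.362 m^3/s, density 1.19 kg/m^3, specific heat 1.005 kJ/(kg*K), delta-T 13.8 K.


Q = V_dot * rho * cp * dT
Q = 0.362 * 1.19 * 1.005 * 13.8
Q = 5.974 kW

5.974


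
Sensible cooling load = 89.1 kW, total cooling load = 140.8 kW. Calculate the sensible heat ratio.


SHR = Q_sensible / Q_total
SHR = 89.1 / 140.8
SHR = 0.633

0.633


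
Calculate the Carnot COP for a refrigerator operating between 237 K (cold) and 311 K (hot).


dT = 311 - 237 = 74 K
COP_carnot = T_cold / dT = 237 / 74
COP_carnot = 3.203

3.203


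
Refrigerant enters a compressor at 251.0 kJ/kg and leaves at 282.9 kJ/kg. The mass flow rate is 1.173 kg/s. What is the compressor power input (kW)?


dh = 282.9 - 251.0 = 31.9 kJ/kg
W = m_dot * dh = 1.173 * 31.9 = 37.42 kW

37.42


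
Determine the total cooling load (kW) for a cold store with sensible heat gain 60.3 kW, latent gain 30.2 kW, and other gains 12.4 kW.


Q_total = Q_s + Q_l + Q_misc
Q_total = 60.3 + 30.2 + 12.4
Q_total = 102.9 kW

102.9


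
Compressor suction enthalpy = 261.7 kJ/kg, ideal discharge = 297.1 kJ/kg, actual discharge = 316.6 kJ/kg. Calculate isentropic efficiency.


dh_ideal = 297.1 - 261.7 = 35.4 kJ/kg
dh_actual = 316.6 - 261.7 = 54.9 kJ/kg
eta_s = dh_ideal / dh_actual = 35.4 / 54.9
eta_s = 0.6448

0.6448


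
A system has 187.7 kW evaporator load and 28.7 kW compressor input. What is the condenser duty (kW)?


Q_cond = Q_evap + W
Q_cond = 187.7 + 28.7
Q_cond = 216.4 kW

216.4


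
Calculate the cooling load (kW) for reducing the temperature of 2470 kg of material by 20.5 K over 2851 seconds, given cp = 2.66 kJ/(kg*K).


Q = m * cp * dT / t
Q = 2470 * 2.66 * 20.5 / 2851
Q = 47.243 kW

47.243


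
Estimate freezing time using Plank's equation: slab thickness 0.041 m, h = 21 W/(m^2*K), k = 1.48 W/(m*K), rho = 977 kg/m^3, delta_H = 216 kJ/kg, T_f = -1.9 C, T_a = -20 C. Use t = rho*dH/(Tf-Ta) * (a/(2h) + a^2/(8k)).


dT = -1.9 - (-20) = 18.1 K
term1 = a/(2h) = 0.041/(2*21) = 0.0009761904762
term2 = a^2/(8k) = 0.041^2/(8*1.48) = 0.0001419763514
t = rho*dH*1000/dT * (term1 + term2)
t = 977*216*1000/18.1 * (0.0009761904762 + 0.0001419763514)
t = 13037 s

13037


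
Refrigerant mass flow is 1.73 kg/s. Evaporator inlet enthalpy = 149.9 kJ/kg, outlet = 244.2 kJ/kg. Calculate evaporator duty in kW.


dh = 244.2 - 149.9 = 94.3 kJ/kg
Q_evap = m_dot * dh = 1.73 * 94.3
Q_evap = 163.14 kW

163.14


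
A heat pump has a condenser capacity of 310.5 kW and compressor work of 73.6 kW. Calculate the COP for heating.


COP_hp = Q_cond / W
COP_hp = 310.5 / 73.6
COP_hp = 4.219

4.219


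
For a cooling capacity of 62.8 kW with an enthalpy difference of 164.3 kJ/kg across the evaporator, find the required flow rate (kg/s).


m_dot = Q / dh
m_dot = 62.8 / 164.3
m_dot = 0.3822 kg/s

0.3822


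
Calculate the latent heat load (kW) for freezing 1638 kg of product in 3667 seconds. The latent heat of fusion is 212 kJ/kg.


Q_lat = m * h_fg / t
Q_lat = 1638 * 212 / 3667
Q_lat = 94.7 kW

94.7


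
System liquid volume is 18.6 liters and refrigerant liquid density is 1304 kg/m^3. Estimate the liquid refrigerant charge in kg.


Charge = V * rho / 1000
Charge = 18.6 * 1304 / 1000
Charge = 24.25 kg

24.25


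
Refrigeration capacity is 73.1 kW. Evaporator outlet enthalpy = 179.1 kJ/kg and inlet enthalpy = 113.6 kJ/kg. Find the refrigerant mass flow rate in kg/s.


dh = 179.1 - 113.6 = 65.5 kJ/kg
m_dot = Q / dh = 73.1 / 65.5 = 1.116 kg/s

1.116


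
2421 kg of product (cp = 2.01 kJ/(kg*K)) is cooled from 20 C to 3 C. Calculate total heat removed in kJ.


dT = 20 - (3) = 17 K
Q = m * cp * dT = 2421 * 2.01 * 17
Q = 82726 kJ

82726


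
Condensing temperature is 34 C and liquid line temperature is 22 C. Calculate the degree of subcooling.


Subcooling = T_cond - T_liquid
Subcooling = 34 - 22
Subcooling = 12 K

12


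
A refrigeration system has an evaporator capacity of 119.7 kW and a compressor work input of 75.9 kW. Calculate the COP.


COP = Q_evap / W
COP = 119.7 / 75.9
COP = 1.577

1.577


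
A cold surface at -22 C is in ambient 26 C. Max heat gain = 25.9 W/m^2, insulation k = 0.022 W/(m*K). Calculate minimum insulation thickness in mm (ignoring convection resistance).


dT = 26 - (-22) = 48 K
thickness = k * dT / q_max * 1000
thickness = 0.022 * 48 / 25.9 * 1000
thickness = 40.8 mm

40.8


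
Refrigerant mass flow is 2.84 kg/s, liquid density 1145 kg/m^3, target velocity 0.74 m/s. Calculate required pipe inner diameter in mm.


A = m_dot / (rho * v) = 2.84 / (1145 * 0.74) = 0.003351823439 m^2
d = sqrt(4*A/pi) * 1000
d = 65.3 mm

65.3


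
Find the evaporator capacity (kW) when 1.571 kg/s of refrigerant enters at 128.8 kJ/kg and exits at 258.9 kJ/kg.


dh = 258.9 - 128.8 = 130.1 kJ/kg
Q_evap = m_dot * dh = 1.571 * 130.1
Q_evap = 204.39 kW

204.39


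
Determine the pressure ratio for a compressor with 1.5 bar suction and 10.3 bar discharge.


PR = P_high / P_low
PR = 10.3 / 1.5
PR = 6.867

6.867


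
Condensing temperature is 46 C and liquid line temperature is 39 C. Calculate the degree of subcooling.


Subcooling = T_cond - T_liquid
Subcooling = 46 - 39
Subcooling = 7 K

7


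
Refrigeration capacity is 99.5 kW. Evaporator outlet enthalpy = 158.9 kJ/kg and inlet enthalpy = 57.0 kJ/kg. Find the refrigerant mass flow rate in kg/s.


dh = 158.9 - 57.0 = 101.9 kJ/kg
m_dot = Q / dh = 99.5 / 101.9 = 0.9764 kg/s

0.9764


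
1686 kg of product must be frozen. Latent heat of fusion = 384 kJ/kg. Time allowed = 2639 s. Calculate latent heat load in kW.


Q_lat = m * h_fg / t
Q_lat = 1686 * 384 / 2639
Q_lat = 245.33 kW

245.33


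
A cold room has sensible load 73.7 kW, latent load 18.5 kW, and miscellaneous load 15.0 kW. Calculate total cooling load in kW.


Q_total = Q_s + Q_l + Q_misc
Q_total = 73.7 + 18.5 + 15.0
Q_total = 107.2 kW

107.2


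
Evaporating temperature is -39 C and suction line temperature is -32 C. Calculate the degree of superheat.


Superheat = T_suction - T_evap
Superheat = -32 - (-39)
Superheat = 7 K

7


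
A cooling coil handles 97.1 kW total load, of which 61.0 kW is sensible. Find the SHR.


SHR = Q_sensible / Q_total
SHR = 61.0 / 97.1
SHR = 0.628

0.628


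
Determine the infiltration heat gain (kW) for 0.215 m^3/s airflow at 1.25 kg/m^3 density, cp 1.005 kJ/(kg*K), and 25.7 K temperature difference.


Q = V_dot * rho * cp * dT
Q = 0.215 * 1.25 * 1.005 * 25.7
Q = 6.941 kW

6.941


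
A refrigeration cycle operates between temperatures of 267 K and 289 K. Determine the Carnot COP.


dT = 289 - 267 = 22 K
COP_carnot = T_cold / dT = 267 / 22
COP_carnot = 12.136

12.136


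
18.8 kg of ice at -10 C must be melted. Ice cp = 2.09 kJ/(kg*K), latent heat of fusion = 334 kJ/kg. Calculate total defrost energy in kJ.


Sensible heat = cp * dT = 2.09 * 10 = 20.9 kJ/kg
Total per kg = 20.9 + 334 = 354.9 kJ/kg
Q = m * total = 18.8 * 354.9
Q = 6672.1 kJ

6672.1


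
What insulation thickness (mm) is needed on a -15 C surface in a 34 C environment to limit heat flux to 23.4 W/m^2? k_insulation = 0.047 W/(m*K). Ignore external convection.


dT = 34 - (-15) = 49 K
thickness = k * dT / q_max * 1000
thickness = 0.047 * 49 / 23.4 * 1000
thickness = 98.4 mm

98.4


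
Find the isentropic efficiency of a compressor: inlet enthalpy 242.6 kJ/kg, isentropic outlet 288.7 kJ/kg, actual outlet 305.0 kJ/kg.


dh_ideal = 288.7 - 242.6 = 46.1 kJ/kg
dh_actual = 305.0 - 242.6 = 62.4 kJ/kg
eta_s = dh_ideal / dh_actual = 46.1 / 62.4
eta_s = 0.7388

0.7388


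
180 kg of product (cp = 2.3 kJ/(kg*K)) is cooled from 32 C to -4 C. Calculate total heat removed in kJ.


dT = 32 - (-4) = 36 K
Q = m * cp * dT = 180 * 2.3 * 36
Q = 14904 kJ

14904


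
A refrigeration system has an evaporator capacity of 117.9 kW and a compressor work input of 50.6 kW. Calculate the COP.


COP = Q_evap / W
COP = 117.9 / 50.6
COP = 2.33

2.33


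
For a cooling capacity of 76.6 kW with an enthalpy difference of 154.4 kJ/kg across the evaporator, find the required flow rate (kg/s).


m_dot = Q / dh
m_dot = 76.6 / 154.4
m_dot = 0.4961 kg/s

0.4961


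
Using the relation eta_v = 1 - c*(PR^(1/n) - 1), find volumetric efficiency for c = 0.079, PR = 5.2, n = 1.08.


PR^(1/n) = 5.2^(1/1.08) = 4.60220605
eta_v = 1 - 0.079 * (4.60220605 - 1)
eta_v = 0.7154

0.7154


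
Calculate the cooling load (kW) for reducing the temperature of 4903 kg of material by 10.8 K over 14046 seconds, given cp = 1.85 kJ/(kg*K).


Q = m * cp * dT / t
Q = 4903 * 1.85 * 10.8 / 14046
Q = 6.974 kW

6.974


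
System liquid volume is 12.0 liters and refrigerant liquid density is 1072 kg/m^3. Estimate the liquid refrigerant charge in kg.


Charge = V * rho / 1000
Charge = 12.0 * 1072 / 1000
Charge = 12.86 kg

12.86


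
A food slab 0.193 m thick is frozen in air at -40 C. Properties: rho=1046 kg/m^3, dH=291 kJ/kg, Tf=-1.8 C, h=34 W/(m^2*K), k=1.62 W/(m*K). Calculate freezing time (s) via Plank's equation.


dT = -1.8 - (-40) = 38.2 K
term1 = a/(2h) = 0.193/(2*34) = 0.002838235294
term2 = a^2/(8k) = 0.193^2/(8*1.62) = 0.002874151235
t = rho*dH*1000/dT * (term1 + term2)
t = 1046*291*1000/38.2 * (0.002838235294 + 0.002874151235)
t = 45518 s

45518


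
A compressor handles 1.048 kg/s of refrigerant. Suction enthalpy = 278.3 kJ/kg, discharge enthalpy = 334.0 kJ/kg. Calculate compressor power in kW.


dh = 334.0 - 278.3 = 55.7 kJ/kg
W = m_dot * dh = 1.048 * 55.7 = 58.37 kW

58.37


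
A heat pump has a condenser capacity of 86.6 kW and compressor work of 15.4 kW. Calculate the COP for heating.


COP_hp = Q_cond / W
COP_hp = 86.6 / 15.4
COP_hp = 5.623

5.623


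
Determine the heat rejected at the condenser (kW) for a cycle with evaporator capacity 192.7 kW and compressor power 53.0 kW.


Q_cond = Q_evap + W
Q_cond = 192.7 + 53.0
Q_cond = 245.7 kW

245.7


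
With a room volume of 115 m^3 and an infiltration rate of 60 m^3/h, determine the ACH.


ACH = flow / volume
ACH = 60 / 115
ACH = 0.522

0.522


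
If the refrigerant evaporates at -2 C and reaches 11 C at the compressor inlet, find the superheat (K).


Superheat = T_suction - T_evap
Superheat = 11 - (-2)
Superheat = 13 K

13


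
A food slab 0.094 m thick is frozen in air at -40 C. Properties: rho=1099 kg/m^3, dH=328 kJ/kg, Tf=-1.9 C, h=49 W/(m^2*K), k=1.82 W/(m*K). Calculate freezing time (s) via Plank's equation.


dT = -1.9 - (-40) = 38.1 K
term1 = a/(2h) = 0.094/(2*49) = 0.0009591836735
term2 = a^2/(8k) = 0.094^2/(8*1.82) = 0.0006068681319
t = rho*dH*1000/dT * (term1 + term2)
t = 1099*328*1000/38.1 * (0.0009591836735 + 0.0006068681319)
t = 14817 s

14817


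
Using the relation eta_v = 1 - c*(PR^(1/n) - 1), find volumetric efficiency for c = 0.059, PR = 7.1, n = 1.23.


PR^(1/n) = 7.1^(1/1.23) = 4.92130134
eta_v = 1 - 0.059 * (4.92130134 - 1)
eta_v = 0.7686

0.7686


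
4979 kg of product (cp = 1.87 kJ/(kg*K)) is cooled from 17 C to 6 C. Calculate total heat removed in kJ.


dT = 17 - (6) = 11 K
Q = m * cp * dT = 4979 * 1.87 * 11
Q = 102418 kJ

102418


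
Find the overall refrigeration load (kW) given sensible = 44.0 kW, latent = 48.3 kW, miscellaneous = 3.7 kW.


Q_total = Q_s + Q_l + Q_misc
Q_total = 44.0 + 48.3 + 3.7
Q_total = 96.0 kW

96.0


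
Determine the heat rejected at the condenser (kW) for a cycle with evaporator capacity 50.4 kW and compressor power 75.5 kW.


Q_cond = Q_evap + W
Q_cond = 50.4 + 75.5
Q_cond = 125.9 kW

125.9


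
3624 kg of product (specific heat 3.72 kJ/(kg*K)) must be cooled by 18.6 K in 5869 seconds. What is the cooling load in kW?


Q = m * cp * dT / t
Q = 3624 * 3.72 * 18.6 / 5869
Q = 42.725 kW

42.725


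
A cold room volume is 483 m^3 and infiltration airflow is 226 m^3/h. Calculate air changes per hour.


ACH = flow / volume
ACH = 226 / 483
ACH = 0.468

0.468


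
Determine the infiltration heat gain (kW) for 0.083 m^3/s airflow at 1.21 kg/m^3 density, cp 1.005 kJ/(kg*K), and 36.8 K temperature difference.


Q = V_dot * rho * cp * dT
Q = 0.083 * 1.21 * 1.005 * 36.8
Q = 3.714 kW

3.714


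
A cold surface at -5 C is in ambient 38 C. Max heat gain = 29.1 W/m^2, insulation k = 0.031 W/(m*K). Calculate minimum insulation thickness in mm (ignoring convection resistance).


dT = 38 - (-5) = 43 K
thickness = k * dT / q_max * 1000
thickness = 0.031 * 43 / 29.1 * 1000
thickness = 45.8 mm

45.8


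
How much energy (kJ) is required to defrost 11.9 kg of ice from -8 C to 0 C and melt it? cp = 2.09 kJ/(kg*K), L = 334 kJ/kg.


Sensible heat = cp * dT = 2.09 * 8 = 16.72 kJ/kg
Total per kg = 16.72 + 334 = 350.72 kJ/kg
Q = m * total = 11.9 * 350.72
Q = 4173.6 kJ

4173.6


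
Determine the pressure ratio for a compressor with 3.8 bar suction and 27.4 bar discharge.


PR = P_high / P_low
PR = 27.4 / 3.8
PR = 7.211

7.211


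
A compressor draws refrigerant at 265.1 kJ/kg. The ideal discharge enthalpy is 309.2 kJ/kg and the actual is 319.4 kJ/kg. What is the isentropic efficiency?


dh_ideal = 309.2 - 265.1 = 44.1 kJ/kg
dh_actual = 319.4 - 265.1 = 54.3 kJ/kg
eta_s = dh_ideal / dh_actual = 44.1 / 54.3
eta_s = 0.8122

0.8122


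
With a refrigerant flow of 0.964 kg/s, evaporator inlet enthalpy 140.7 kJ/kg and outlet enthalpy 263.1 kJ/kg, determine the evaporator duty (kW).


dh = 263.1 - 140.7 = 122.4 kJ/kg
Q_evap = m_dot * dh = 0.964 * 122.4
Q_evap = 117.99 kW

117.99


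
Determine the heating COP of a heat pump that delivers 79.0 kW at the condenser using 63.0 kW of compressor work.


COP_hp = Q_cond / W
COP_hp = 79.0 / 63.0
COP_hp = 1.254

1.254


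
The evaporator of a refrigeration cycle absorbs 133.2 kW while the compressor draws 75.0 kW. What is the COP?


COP = Q_evap / W
COP = 133.2 / 75.0
COP = 1.776

1.776


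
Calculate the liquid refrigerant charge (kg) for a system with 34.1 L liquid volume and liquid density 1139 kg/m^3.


Charge = V * rho / 1000
Charge = 34.1 * 1139 / 1000
Charge = 38.84 kg

38.84


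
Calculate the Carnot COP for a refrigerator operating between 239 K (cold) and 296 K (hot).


dT = 296 - 239 = 57 K
COP_carnot = T_cold / dT = 239 / 57
COP_carnot = 4.193

4.193


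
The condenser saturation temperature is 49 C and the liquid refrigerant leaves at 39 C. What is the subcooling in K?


Subcooling = T_cond - T_liquid
Subcooling = 49 - 39
Subcooling = 10 K

10


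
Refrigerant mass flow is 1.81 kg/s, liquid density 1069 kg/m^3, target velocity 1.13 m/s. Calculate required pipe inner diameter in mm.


A = m_dot / (rho * v) = 1.81 / (1069 * 1.13) = 0.001498381582 m^2
d = sqrt(4*A/pi) * 1000
d = 43.7 mm

43.7


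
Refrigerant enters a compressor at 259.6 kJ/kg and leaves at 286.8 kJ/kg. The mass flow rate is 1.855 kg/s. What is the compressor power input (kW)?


dh = 286.8 - 259.6 = 27.2 kJ/kg
W = m_dot * dh = 1.855 * 27.2 = 50.46 kW

50.46


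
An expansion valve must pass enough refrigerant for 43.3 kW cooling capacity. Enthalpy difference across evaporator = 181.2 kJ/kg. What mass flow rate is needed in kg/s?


m_dot = Q / dh
m_dot = 43.3 / 181.2
m_dot = 0.239 kg/s

0.239


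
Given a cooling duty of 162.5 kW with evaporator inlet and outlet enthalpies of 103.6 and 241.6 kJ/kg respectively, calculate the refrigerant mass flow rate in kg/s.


dh = 241.6 - 103.6 = 138.0 kJ/kg
m_dot = Q / dh = 162.5 / 138.0 = 1.1775 kg/s

1.1775


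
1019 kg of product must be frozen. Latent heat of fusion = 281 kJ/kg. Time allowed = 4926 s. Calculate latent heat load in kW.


Q_lat = m * h_fg / t
Q_lat = 1019 * 281 / 4926
Q_lat = 58.13 kW

58.13


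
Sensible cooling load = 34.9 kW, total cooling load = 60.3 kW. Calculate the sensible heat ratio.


SHR = Q_sensible / Q_total
SHR = 34.9 / 60.3
SHR = 0.579

0.579


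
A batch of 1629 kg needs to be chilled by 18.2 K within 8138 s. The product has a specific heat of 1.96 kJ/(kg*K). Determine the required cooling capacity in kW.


Q = m * cp * dT / t
Q = 1629 * 1.96 * 18.2 / 8138
Q = 7.141 kW

7.141


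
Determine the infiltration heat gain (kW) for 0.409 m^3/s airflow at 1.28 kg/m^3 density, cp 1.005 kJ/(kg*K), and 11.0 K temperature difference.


Q = V_dot * rho * cp * dT
Q = 0.409 * 1.28 * 1.005 * 11.0
Q = 5.788 kW

5.788


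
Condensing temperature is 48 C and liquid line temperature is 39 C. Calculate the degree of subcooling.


Subcooling = T_cond - T_liquid
Subcooling = 48 - 39
Subcooling = 9 K

9


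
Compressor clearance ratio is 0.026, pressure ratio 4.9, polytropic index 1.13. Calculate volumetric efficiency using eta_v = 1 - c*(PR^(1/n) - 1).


PR^(1/n) = 4.9^(1/1.13) = 4.08124805
eta_v = 1 - 0.026 * (4.08124805 - 1)
eta_v = 0.9199

0.9199


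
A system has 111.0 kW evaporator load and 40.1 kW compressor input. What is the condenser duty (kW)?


Q_cond = Q_evap + W
Q_cond = 111.0 + 40.1
Q_cond = 151.1 kW

151.1


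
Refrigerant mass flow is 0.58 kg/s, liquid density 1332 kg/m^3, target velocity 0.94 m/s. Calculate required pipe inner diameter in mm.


A = m_dot / (rho * v) = 0.58 / (1332 * 0.94) = 0.0004632291866 m^2
d = sqrt(4*A/pi) * 1000
d = 24.3 mm

24.3


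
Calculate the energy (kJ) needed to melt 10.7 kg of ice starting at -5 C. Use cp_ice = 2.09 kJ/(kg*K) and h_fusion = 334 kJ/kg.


Sensible heat = cp * dT = 2.09 * 5 = 10.45 kJ/kg
Total per kg = 10.45 + 334 = 344.45 kJ/kg
Q = m * total = 10.7 * 344.45
Q = 3685.6 kJ

3685.6


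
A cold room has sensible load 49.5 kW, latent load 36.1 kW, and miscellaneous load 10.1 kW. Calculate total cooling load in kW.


Q_total = Q_s + Q_l + Q_misc
Q_total = 49.5 + 36.1 + 10.1
Q_total = 95.7 kW

95.7


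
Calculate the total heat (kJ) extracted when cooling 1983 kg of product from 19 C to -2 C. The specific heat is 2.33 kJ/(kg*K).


dT = 19 - (-2) = 21 K
Q = m * cp * dT = 1983 * 2.33 * 21
Q = 97028 kJ

97028


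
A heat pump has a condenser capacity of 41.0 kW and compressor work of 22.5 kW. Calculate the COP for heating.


COP_hp = Q_cond / W
COP_hp = 41.0 / 22.5
COP_hp = 1.822

1.822


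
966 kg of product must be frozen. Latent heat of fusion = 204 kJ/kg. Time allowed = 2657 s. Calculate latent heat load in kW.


Q_lat = m * h_fg / t
Q_lat = 966 * 204 / 2657
Q_lat = 74.17 kW

74.17


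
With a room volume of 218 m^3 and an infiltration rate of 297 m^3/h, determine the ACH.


ACH = flow / volume
ACH = 297 / 218
ACH = 1.362

1.362


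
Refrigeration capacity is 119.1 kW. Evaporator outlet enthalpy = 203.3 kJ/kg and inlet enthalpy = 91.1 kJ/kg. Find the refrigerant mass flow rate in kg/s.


dh = 203.3 - 91.1 = 112.2 kJ/kg
m_dot = Q / dh = 119.1 / 112.2 = 1.0615 kg/s

1.0615


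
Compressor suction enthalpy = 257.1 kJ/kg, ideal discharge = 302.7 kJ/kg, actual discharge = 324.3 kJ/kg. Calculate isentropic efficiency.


dh_ideal = 302.7 - 257.1 = 45.6 kJ/kg
dh_actual = 324.3 - 257.1 = 67.2 kJ/kg
eta_s = dh_ideal / dh_actual = 45.6 / 67.2
eta_s = 0.6786

0.6786


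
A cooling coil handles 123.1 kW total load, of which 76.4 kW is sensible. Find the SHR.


SHR = Q_sensible / Q_total
SHR = 76.4 / 123.1
SHR = 0.621

0.621


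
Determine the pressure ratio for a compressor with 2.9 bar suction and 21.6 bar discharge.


PR = P_high / P_low
PR = 21.6 / 2.9
PR = 7.448

7.448


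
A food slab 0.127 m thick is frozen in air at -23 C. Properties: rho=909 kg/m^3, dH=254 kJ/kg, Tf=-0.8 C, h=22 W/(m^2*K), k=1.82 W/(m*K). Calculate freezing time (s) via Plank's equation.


dT = -0.8 - (-23) = 22.2 K
term1 = a/(2h) = 0.127/(2*22) = 0.002886363636
term2 = a^2/(8k) = 0.127^2/(8*1.82) = 0.001107760989
t = rho*dH*1000/dT * (term1 + term2)
t = 909*254*1000/22.2 * (0.002886363636 + 0.001107760989)
t = 41540 s

41540


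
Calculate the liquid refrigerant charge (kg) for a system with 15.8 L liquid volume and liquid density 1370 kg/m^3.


Charge = V * rho / 1000
Charge = 15.8 * 1370 / 1000
Charge = 21.65 kg

21.65


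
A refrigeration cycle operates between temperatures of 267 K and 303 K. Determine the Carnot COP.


dT = 303 - 267 = 36 K
COP_carnot = T_cold / dT = 267 / 36
COP_carnot = 7.417

7.417


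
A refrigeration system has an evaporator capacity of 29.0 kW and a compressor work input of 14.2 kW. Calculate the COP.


COP = Q_evap / W
COP = 29.0 / 14.2
COP = 2.042

2.042


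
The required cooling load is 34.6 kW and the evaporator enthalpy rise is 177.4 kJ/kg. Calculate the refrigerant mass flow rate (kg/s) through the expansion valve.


m_dot = Q / dh
m_dot = 34.6 / 177.4
m_dot = 0.195 kg/s

0.195


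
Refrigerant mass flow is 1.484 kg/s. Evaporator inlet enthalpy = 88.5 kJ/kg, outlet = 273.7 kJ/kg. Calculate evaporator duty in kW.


dh = 273.7 - 88.5 = 185.2 kJ/kg
Q_evap = m_dot * dh = 1.484 * 185.2
Q_evap = 274.84 kW

274.84


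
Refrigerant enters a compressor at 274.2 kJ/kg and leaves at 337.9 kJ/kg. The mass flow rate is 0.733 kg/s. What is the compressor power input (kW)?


dh = 337.9 - 274.2 = 63.7 kJ/kg
W = m_dot * dh = 0.733 * 63.7 = 46.69 kW

46.69


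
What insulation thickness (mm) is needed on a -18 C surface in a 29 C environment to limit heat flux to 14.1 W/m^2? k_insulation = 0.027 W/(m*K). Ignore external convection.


dT = 29 - (-18) = 47 K
thickness = k * dT / q_max * 1000
thickness = 0.027 * 47 / 14.1 * 1000
thickness = 90.0 mm

90.0


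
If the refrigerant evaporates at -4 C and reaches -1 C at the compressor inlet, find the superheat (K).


Superheat = T_suction - T_evap
Superheat = -1 - (-4)
Superheat = 3 K

3


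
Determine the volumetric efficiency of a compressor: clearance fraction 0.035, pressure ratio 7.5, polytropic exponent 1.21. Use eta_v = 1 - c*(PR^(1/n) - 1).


PR^(1/n) = 7.5^(1/1.21) = 5.28677864
eta_v = 1 - 0.035 * (5.28677864 - 1)
eta_v = 0.85

0.85


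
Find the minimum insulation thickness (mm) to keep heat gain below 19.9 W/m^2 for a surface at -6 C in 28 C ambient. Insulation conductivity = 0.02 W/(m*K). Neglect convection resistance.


dT = 28 - (-6) = 34 K
thickness = k * dT / q_max * 1000
thickness = 0.02 * 34 / 19.9 * 1000
thickness = 34.2 mm

34.2


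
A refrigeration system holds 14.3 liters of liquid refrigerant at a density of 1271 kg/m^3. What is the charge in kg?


Charge = V * rho / 1000
Charge = 14.3 * 1271 / 1000
Charge = 18.18 kg

18.18


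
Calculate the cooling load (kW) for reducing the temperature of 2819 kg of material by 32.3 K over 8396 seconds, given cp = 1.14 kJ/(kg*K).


Q = m * cp * dT / t
Q = 2819 * 1.14 * 32.3 / 8396
Q = 12.363 kW

12.363


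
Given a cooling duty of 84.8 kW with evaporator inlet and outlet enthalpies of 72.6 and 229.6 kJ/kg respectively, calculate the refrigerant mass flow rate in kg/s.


dh = 229.6 - 72.6 = 157.0 kJ/kg
m_dot = Q / dh = 84.8 / 157.0 = 0.5401 kg/s

0.5401


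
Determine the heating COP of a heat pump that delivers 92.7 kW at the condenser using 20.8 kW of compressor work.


COP_hp = Q_cond / W
COP_hp = 92.7 / 20.8
COP_hp = 4.457

4.457


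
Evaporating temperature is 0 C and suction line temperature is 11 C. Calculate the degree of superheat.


Superheat = T_suction - T_evap
Superheat = 11 - (0)
Superheat = 11 K

11


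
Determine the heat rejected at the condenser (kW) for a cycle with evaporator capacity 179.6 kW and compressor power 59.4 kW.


Q_cond = Q_evap + W
Q_cond = 179.6 + 59.4
Q_cond = 239.0 kW

239.0


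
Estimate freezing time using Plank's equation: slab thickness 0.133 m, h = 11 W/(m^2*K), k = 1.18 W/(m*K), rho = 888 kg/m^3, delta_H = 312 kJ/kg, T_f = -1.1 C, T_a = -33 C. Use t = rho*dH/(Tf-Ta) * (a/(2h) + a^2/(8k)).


dT = -1.1 - (-33) = 31.9 K
term1 = a/(2h) = 0.133/(2*11) = 0.006045454545
term2 = a^2/(8k) = 0.133^2/(8*1.18) = 0.001873834746
t = rho*dH*1000/dT * (term1 + term2)
t = 888*312*1000/31.9 * (0.006045454545 + 0.001873834746)
t = 68780 s

68780


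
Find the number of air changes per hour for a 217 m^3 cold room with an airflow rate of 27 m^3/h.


ACH = flow / volume
ACH = 27 / 217
ACH = 0.124

0.124


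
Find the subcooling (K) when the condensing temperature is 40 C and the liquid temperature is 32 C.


Subcooling = T_cond - T_liquid
Subcooling = 40 - 32
Subcooling = 8 K

8


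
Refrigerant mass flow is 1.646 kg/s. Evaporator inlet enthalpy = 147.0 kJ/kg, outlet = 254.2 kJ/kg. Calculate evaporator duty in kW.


dh = 254.2 - 147.0 = 107.2 kJ/kg
Q_evap = m_dot * dh = 1.646 * 107.2
Q_evap = 176.45 kW

176.45


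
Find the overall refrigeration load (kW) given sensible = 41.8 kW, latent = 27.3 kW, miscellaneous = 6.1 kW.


Q_total = Q_s + Q_l + Q_misc
Q_total = 41.8 + 27.3 + 6.1
Q_total = 75.2 kW

75.2


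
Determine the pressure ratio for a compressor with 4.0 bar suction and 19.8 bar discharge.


PR = P_high / P_low
PR = 19.8 / 4.0
PR = 4.95

4.95


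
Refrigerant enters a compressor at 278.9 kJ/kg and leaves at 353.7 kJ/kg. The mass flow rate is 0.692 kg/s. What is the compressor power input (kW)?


dh = 353.7 - 278.9 = 74.8 kJ/kg
W = m_dot * dh = 0.692 * 74.8 = 51.76 kW

51.76


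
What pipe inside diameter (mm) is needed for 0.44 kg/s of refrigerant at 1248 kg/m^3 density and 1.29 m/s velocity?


A = m_dot / (rho * v) = 0.44 / (1248 * 1.29) = 0.0002733055059 m^2
d = sqrt(4*A/pi) * 1000
d = 18.7 mm

18.7


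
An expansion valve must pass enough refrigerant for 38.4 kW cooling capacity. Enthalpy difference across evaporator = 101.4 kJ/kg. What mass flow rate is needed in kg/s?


m_dot = Q / dh
m_dot = 38.4 / 101.4
m_dot = 0.3787 kg/s

0.3787


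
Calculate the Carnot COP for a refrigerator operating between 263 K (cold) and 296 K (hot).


dT = 296 - 263 = 33 K
COP_carnot = T_cold / dT = 263 / 33
COP_carnot = 7.97

7.97


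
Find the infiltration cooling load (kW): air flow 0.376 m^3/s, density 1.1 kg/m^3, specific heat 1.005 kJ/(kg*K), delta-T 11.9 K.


Q = V_dot * rho * cp * dT
Q = 0.376 * 1.1 * 1.005 * 11.9
Q = 4.946 kW

4.946


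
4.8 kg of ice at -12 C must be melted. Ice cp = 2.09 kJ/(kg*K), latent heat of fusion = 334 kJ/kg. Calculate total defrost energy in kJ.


Sensible heat = cp * dT = 2.09 * 12 = 25.08 kJ/kg
Total per kg = 25.08 + 334 = 359.08 kJ/kg
Q = m * total = 4.8 * 359.08
Q = 1723.6 kJ

1723.6


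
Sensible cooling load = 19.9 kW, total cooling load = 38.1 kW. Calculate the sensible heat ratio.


SHR = Q_sensible / Q_total
SHR = 19.9 / 38.1
SHR = 0.522

0.522


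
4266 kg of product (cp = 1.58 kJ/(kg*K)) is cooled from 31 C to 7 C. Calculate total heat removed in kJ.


dT = 31 - (7) = 24 K
Q = m * cp * dT = 4266 * 1.58 * 24
Q = 161767 kJ

161767


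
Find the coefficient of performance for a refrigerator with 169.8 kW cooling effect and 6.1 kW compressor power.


COP = Q_evap / W
COP = 169.8 / 6.1
COP = 27.836

27.836


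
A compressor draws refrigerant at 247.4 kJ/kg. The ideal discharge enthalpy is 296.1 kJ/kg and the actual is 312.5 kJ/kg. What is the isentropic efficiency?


dh_ideal = 296.1 - 247.4 = 48.7 kJ/kg
dh_actual = 312.5 - 247.4 = 65.1 kJ/kg
eta_s = dh_ideal / dh_actual = 48.7 / 65.1
eta_s = 0.7481

0.7481


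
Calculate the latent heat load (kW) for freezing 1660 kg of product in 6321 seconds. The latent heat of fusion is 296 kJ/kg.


Q_lat = m * h_fg / t
Q_lat = 1660 * 296 / 6321
Q_lat = 77.73 kW

77.73


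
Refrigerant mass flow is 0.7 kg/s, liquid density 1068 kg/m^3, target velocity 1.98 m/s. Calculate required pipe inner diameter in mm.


A = m_dot / (rho * v) = 0.7 / (1068 * 1.98) = 0.0003310256119 m^2
d = sqrt(4*A/pi) * 1000
d = 20.5 mm

20.5


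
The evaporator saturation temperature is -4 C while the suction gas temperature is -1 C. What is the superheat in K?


Superheat = T_suction - T_evap
Superheat = -1 - (-4)
Superheat = 3 K

3


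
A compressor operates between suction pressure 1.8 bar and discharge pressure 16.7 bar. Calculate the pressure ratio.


PR = P_high / P_low
PR = 16.7 / 1.8
PR = 9.278

9.278


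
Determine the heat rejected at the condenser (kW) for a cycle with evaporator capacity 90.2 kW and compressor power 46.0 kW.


Q_cond = Q_evap + W
Q_cond = 90.2 + 46.0
Q_cond = 136.2 kW

136.2


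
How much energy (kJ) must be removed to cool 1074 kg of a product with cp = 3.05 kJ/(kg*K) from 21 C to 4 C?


dT = 21 - (4) = 17 K
Q = m * cp * dT = 1074 * 3.05 * 17
Q = 55687 kJ

55687


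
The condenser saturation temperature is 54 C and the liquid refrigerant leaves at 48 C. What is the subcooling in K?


Subcooling = T_cond - T_liquid
Subcooling = 54 - 48
Subcooling = 6 K

6


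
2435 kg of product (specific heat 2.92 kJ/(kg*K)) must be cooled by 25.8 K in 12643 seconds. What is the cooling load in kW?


Q = m * cp * dT / t
Q = 2435 * 2.92 * 25.8 / 12643
Q = 14.509 kW

14.509


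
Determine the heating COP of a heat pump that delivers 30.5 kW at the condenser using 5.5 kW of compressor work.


COP_hp = Q_cond / W
COP_hp = 30.5 / 5.5
COP_hp = 5.545

5.545


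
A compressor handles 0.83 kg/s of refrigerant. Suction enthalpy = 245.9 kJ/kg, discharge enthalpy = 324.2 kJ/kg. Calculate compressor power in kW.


dh = 324.2 - 245.9 = 78.3 kJ/kg
W = m_dot * dh = 0.83 * 78.3 = 64.99 kW

64.99


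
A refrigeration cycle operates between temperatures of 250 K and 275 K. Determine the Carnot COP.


dT = 275 - 250 = 25 K
COP_carnot = T_cold / dT = 250 / 25
COP_carnot = 10.0

10.0


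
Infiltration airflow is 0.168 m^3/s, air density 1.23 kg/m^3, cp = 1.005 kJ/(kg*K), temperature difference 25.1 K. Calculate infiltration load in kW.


Q = V_dot * rho * cp * dT
Q = 0.168 * 1.23 * 1.005 * 25.1
Q = 5.213 kW

5.213


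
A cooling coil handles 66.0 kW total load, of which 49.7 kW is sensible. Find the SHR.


SHR = Q_sensible / Q_total
SHR = 49.7 / 66.0
SHR = 0.753

0.753


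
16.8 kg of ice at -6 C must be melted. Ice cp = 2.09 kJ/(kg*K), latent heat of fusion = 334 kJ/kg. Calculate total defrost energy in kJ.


Sensible heat = cp * dT = 2.09 * 6 = 12.54 kJ/kg
Total per kg = 12.54 + 334 = 346.54 kJ/kg
Q = m * total = 16.8 * 346.54
Q = 5821.9 kJ

5821.9


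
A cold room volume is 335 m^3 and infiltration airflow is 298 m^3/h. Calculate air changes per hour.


ACH = flow / volume
ACH = 298 / 335
ACH = 0.89

0.89


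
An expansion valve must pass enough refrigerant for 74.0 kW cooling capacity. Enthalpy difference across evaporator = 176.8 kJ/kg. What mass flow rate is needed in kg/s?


m_dot = Q / dh
m_dot = 74.0 / 176.8
m_dot = 0.4186 kg/s

0.4186


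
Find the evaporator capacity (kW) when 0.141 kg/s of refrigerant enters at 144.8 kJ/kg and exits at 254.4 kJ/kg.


dh = 254.4 - 144.8 = 109.6 kJ/kg
Q_evap = m_dot * dh = 0.141 * 109.6
Q_evap = 15.45 kW

15.45


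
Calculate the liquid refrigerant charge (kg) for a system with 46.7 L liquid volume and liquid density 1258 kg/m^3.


Charge = V * rho / 1000
Charge = 46.7 * 1258 / 1000
Charge = 58.75 kg

58.75


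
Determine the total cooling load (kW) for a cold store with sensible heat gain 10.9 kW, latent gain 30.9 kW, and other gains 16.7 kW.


Q_total = Q_s + Q_l + Q_misc
Q_total = 10.9 + 30.9 + 16.7
Q_total = 58.5 kW

58.5


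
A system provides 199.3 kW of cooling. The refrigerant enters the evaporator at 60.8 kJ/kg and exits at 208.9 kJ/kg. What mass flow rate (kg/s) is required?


dh = 208.9 - 60.8 = 148.1 kJ/kg
m_dot = Q / dh = 199.3 / 148.1 = 1.3457 kg/s

1.3457


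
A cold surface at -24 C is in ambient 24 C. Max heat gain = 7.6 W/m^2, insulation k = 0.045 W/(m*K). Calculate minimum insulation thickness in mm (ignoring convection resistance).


dT = 24 - (-24) = 48 K
thickness = k * dT / q_max * 1000
thickness = 0.045 * 48 / 7.6 * 1000
thickness = 284.2 mm

284.2


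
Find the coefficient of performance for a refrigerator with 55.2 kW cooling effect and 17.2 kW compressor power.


COP = Q_evap / W
COP = 55.2 / 17.2
COP = 3.209

3.209
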